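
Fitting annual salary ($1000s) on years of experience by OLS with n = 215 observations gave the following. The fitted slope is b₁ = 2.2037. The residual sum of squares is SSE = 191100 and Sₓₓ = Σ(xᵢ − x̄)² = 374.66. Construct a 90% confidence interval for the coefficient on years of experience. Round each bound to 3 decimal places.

MSE = SSE/(n − 2) = 191100/213 = 897.183.
SE(b₁) = √(MSE/Sₓₓ) = √(897.183/374.66) = 1.54747.
df = n − 2 = 213.
t* = t_{0.05, 213} = 1.652039.
Margin = t* × SE = 1.652039 × 1.54747 = 2.55648.
CI: 2.2037 ± 2.55648 → (-0.353, 4.760).
With 90% confidence, each one-unit increase in years of experience is associated with a change of between -0.353 and 4.760 $1000s in annual salary.

(-0.353, 4.760)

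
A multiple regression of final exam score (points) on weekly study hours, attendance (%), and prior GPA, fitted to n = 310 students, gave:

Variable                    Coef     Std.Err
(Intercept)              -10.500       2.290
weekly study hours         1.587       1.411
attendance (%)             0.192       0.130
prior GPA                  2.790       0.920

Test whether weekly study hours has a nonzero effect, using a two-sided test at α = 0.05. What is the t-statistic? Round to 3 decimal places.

t = 1.125

Read off: b = 1.587, SE = 1.411 for weekly study hours.
H₀: β₁ = 0 vs H₁: β₁ ≠ 0.
t = 1.587 / 1.411 = 1.125.
df = n − k − 1 = 310 − 3 − 1 = 306.
Two-sided p ≈ 0.2616, which is ≥ 0.05, so fail to reject H₀.
The data do not give significant evidence of an association between weekly study hours and final exam score, after adjusting for the other predictors.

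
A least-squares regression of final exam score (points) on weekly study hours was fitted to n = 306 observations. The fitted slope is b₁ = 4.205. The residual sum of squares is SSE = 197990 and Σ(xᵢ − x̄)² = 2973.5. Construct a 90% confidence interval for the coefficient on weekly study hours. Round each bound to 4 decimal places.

(3.4328, 4.9772)

MSE = SSE/(n − 2) = 197990/304 = 651.283.
SE(b₁) = √(MSE/Sₓₓ) = √(651.283/2973.5) = 0.468005.
df = n − 2 = 304.
t* = t_{0.05, 304} = 1.649881.
Margin = t* × SE = 1.649881 × 0.468005 = 0.772153.
CI: 4.205 ± 0.772153 → (3.4328, 4.9772).
With 90% confidence, each one-unit increase in weekly study hours is associated with a change of between 3.4328 and 4.9772 points in final exam score.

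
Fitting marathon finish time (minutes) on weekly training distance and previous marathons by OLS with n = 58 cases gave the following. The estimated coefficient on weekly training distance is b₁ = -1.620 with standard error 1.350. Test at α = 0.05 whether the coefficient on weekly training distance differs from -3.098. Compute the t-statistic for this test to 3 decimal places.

t = 1.095

H₀: β₁ = -3.098 vs H₁: β₁ ≠ -3.098.
t = (b₁ − β₁⁰)/SE = (-1.620 − (-3.098)) / 1.350 = 1.095.
df = n − k − 1 = 58 − 2 − 1 = 55.
Two-sided p ≈ 0.2784, which is ≥ 0.05, so fail to reject H₀.
The data are consistent with a true slope of -3.098 minutes per unit of weekly training distance, holding the other predictors fixed.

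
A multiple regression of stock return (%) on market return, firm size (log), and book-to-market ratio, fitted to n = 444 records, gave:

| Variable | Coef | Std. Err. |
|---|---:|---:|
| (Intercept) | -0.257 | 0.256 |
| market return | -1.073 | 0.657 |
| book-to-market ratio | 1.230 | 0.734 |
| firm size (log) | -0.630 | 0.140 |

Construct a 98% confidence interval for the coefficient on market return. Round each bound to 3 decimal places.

(-2.607, 0.461)

Read off: b = -1.073, SE = 0.657 for market return.
df = n − k − 1 = 444 − 3 − 1 = 440.
t* = t_{0.01, 440} = 2.334853.
Margin = t* × SE = 2.334853 × 0.657 = 1.53400.
CI: -1.073 ± 1.53400 → (-2.607, 0.461).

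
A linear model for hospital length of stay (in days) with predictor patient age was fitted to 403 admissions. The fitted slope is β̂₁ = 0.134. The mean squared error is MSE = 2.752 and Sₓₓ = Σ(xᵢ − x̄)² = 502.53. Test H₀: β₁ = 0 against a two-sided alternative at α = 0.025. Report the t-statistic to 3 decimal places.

t = 1.811

SE(β̂₁) = √(MSE/Sₓₓ) = √(2.752/502.53) = 0.074002.
t = 0.134 / 0.074002 = 1.811.
df = n − 2 = 401.
Two-sided p ≈ 0.0709, which is ≥ 0.025, so fail to reject H₀.
The data do not give significant evidence of an association between patient age and hospital length of stay.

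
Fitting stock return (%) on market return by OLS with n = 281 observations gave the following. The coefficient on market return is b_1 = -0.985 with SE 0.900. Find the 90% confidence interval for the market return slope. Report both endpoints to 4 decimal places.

df = n − 2 = 281 − 2 = 279.
t* = t_{0.05, 279} = 1.650333.
Margin = t* × SE = 1.650333 × 0.900 = 1.485300.
CI: -0.985 ± 1.485300 → (-2.4703, 0.5003).
With 90% confidence, each one-unit increase in market return is associated with a change of between -2.4703 and 0.5003 % in stock return.

(-2.4703, 0.5003)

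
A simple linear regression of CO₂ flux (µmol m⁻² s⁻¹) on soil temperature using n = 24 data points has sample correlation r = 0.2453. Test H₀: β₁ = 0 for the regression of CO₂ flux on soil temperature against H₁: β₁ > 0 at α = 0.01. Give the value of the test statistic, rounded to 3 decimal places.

t = 1.187

t = r·√(n − 2)/√(1 − r²) = 0.2453·√22/√0.939828 = 1.187.
df = n − 2 = 22.
One-sided p ≈ 0.1240, which is ≥ 0.01, so fail to reject H₀.
The data do not give significant evidence of a linear association between soil temperature and CO₂ flux.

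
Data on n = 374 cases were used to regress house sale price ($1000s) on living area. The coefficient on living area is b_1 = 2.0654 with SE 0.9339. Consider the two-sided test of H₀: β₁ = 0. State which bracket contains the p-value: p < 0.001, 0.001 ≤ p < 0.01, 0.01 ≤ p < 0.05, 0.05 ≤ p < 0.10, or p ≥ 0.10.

t = 2.0654 / 0.9339 = 2.212.
df = n − 2 = 374 − 2 = 372.
Two-sided p = 2·P(T_{372} > |t|) ≈ 0.0276.
So 0.01 ≤ p < 0.05.

0.01 ≤ p < 0.05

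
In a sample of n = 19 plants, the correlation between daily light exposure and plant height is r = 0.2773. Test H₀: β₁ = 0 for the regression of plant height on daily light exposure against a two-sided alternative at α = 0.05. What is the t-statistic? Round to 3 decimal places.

t = r·√(n − 2)/√(1 − r²) = 0.2773·√17/√0.923105 = 1.190.
df = n − 2 = 17.
Two-sided p ≈ 0.2504, which is ≥ 0.05, so fail to reject H₀.
The data do not give significant evidence of a linear association between daily light exposure and plant height.

t = 1.190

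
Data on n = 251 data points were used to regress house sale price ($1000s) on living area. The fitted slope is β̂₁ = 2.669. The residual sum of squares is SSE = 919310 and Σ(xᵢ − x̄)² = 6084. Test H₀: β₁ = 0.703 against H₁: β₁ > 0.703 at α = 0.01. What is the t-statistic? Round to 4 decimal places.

t = 2.5238

MSE = SSE/(n − 2) = 919310/249 = 3692.01.
SE(β̂₁) = √(MSE/Sₓₓ) = √(3692.01/6084) = 0.778999.
t = (2.669 − 0.703) / 0.778999 = 2.5238.
df = n − 2 = 249.
One-sided p ≈ 0.0061, which is < 0.01, so reject H₀.
There is evidence that the true slope on living area exceeds 0.703 $1000s per unit.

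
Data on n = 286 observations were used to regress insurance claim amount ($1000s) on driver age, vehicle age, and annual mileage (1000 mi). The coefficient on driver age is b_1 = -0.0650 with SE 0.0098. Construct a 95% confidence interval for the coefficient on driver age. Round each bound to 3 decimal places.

(-0.084, -0.046)

df = n − k − 1 = 286 − 3 − 1 = 282.
t* = t_{0.025, 282} = 1.968412.
Margin = t* × SE = 1.968412 × 0.0098 = 0.01929.
CI: -0.0650 ± 0.01929 → (-0.084, -0.046).
With 95% confidence, each one-unit increase in driver age is associated with a change of between -0.084 and -0.046 $1000s in insurance claim amount, holding the other predictors fixed.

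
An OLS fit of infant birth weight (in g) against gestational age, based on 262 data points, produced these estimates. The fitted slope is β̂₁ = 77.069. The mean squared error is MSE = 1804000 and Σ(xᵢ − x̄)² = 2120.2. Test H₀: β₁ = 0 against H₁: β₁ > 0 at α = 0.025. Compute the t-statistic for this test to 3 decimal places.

t = 2.642

SE(β̂₁) = √(MSE/Sₓₓ) = √(1.804e+06/2120.2) = 29.1696.
t = 77.069 / 29.1696 = 2.642.
df = n − 2 = 260.
One-sided p ≈ 0.0044, which is < 0.025, so reject H₀.
There is evidence that the true slope on gestational age is positive.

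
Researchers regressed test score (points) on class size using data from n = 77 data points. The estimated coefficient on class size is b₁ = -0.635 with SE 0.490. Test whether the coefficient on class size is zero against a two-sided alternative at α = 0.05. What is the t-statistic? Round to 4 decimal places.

t = -1.2959

H₀: β₁ = 0 vs H₁: β₁ ≠ 0.
t = (b₁ − β₁⁰)/SE = -0.635 / 0.490 = -1.2959.
df = n − 2 = 77 − 2 = 75.
Two-sided p ≈ 0.1990, which is ≥ 0.05, so fail to reject H₀.
The data do not give significant evidence of an association between class size and test score.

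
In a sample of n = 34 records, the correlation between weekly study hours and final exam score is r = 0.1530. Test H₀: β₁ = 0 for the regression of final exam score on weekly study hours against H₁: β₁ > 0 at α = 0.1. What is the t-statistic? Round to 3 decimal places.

t = 0.876

t = r·√(n − 2)/√(1 − r²) = 0.1530·√32/√0.976591 = 0.876.
df = n − 2 = 32.
One-sided p ≈ 0.1938, which is ≥ 0.1, so fail to reject H₀.
The data do not give significant evidence of a linear association between weekly study hours and final exam score.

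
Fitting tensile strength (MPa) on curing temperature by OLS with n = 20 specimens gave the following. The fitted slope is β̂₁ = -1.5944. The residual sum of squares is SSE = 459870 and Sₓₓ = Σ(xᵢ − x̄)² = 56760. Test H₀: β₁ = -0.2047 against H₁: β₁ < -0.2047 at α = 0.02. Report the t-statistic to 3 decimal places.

MSE = SSE/(n − 2) = 459870/18 = 25548.3.
SE(β̂₁) = √(MSE/Sₓₓ) = √(25548.3/56760) = 0.670904.
t = (-1.5944 − (-0.2047)) / 0.670904 = -2.071.
df = n − 2 = 18.
One-sided p ≈ 0.0265, which is ≥ 0.02, so fail to reject H₀.
The data do not give significant evidence that the true slope on curing temperature is below -0.2047 MPa per unit.

t = -2.071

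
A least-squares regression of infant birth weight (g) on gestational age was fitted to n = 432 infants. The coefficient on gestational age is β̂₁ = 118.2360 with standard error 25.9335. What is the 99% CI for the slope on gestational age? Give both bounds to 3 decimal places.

(51.138, 185.334)

df = n − 2 = 432 − 2 = 430.
t* = t_{0.005, 430} = 2.587311.
Margin = t* × SE = 2.587311 × 25.9335 = 67.09803.
CI: 118.2360 ± 67.09803 → (51.138, 185.334).
With 99% confidence, each one-unit increase in gestational age is associated with a change of between 51.138 and 185.334 g in infant birth weight.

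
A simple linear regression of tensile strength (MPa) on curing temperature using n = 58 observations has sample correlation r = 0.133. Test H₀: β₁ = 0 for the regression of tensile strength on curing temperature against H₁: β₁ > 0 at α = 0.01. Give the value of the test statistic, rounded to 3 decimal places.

t = 1.004

t = r·√(n − 2)/√(1 − r²) = 0.133·√56/√0.982311 = 1.004.
df = n − 2 = 56.
One-sided p ≈ 0.1598, which is ≥ 0.01, so fail to reject H₀.
The data do not give significant evidence of a linear association between curing temperature and tensile strength.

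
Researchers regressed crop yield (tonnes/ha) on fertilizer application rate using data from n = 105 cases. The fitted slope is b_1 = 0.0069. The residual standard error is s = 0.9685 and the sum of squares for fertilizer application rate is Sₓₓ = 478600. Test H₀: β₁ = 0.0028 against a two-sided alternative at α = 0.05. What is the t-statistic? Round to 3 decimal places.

SE(b_1) = s/√Sₓₓ = 0.9685/√478600 = 0.00139995.
t = (0.0069 − 0.0028) / 0.00139995 = 2.929.
df = n − 2 = 103.
Two-sided p ≈ 0.0042, which is < 0.05, so reject H₀.
There is evidence that the true slope on fertilizer application rate differs from 0.0028 tonnes/ha per unit.

t = 2.929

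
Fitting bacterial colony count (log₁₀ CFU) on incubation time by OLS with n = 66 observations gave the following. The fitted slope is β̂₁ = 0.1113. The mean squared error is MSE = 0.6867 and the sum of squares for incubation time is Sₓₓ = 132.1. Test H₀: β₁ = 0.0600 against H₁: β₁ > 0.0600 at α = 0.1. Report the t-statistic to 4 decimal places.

SE(β̂₁) = √(MSE/Sₓₓ) = √(0.6867/132.1) = 0.0720995.
t = (0.1113 − 0.0600) / 0.0720995 = 0.7115.
df = n − 2 = 64.
One-sided p ≈ 0.2397, which is ≥ 0.1, so fail to reject H₀.
The data do not give significant evidence that the true slope on incubation time exceeds 0.0600 log₁₀ CFU per unit.

t = 0.7115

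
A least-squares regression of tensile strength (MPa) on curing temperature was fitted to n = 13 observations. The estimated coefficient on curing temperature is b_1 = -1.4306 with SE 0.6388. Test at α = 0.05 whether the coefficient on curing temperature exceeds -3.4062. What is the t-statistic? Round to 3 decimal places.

H₀: β₁ = -3.4062 vs H₁: β₁ > -3.4062.
t = (b_1 − β₁⁰)/SE = (-1.4306 − (-3.4062)) / 0.6388 = 3.093.
df = n − 2 = 13 − 2 = 11.
One-sided p ≈ 0.0051, which is < 0.05, so reject H₀.
There is evidence that the true slope on curing temperature exceeds -3.4062 MPa per unit.

t = 3.093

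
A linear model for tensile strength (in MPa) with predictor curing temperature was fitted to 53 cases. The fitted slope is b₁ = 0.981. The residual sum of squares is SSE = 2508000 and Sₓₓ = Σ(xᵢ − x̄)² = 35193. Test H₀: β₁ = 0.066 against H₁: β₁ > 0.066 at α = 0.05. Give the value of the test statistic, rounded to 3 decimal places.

MSE = SSE/(n − 2) = 2508000/51 = 49176.5.
SE(b₁) = √(MSE/Sₓₓ) = √(49176.5/35193) = 1.18209.
t = (0.981 − 0.066) / 1.18209 = 0.774.
df = n − 2 = 51.
One-sided p ≈ 0.2212, which is ≥ 0.05, so fail to reject H₀.
The data do not give significant evidence that the true slope on curing temperature exceeds 0.066 MPa per unit.

t = 0.774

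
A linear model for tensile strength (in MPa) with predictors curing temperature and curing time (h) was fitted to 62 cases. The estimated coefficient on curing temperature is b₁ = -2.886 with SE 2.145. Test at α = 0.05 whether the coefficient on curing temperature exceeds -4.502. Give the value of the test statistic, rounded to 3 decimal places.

H₀: β₁ = -4.502 vs H₁: β₁ > -4.502.
t = (b₁ − β₁⁰)/SE = (-2.886 − (-4.502)) / 2.145 = 0.753.
df = n − k − 1 = 62 − 2 − 1 = 59.
One-sided p ≈ 0.2271, which is ≥ 0.05, so fail to reject H₀.
The data do not give significant evidence that the true slope on curing temperature exceeds -4.502 MPa per unit, holding the other predictors fixed.

t = 0.753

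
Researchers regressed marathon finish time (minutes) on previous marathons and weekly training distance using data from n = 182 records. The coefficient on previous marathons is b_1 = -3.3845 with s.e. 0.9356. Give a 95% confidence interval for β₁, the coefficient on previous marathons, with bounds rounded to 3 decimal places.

(-5.231, -1.538)

df = n − k − 1 = 182 − 2 − 1 = 179.
t* = t_{0.025, 179} = 1.973305.
Margin = t* × SE = 1.973305 × 0.9356 = 1.84622.
CI: -3.3845 ± 1.84622 → (-5.231, -1.538).
With 95% confidence, each one-unit increase in previous marathons is associated with a change of between -5.231 and -1.538 minutes in marathon finish time, holding the other predictors fixed.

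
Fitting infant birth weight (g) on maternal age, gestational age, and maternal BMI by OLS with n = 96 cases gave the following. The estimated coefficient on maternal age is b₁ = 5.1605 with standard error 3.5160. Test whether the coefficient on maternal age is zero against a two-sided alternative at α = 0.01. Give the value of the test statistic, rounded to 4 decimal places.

t = 1.4677

H₀: β₁ = 0 vs H₁: β₁ ≠ 0.
t = (b₁ − β₁⁰)/SE = 5.1605 / 3.5160 = 1.4677.
df = n − k − 1 = 96 − 3 − 1 = 92.
Two-sided p ≈ 0.1456, which is ≥ 0.01, so fail to reject H₀.
The data do not give significant evidence of an association between maternal age and infant birth weight, after adjusting for the other predictors.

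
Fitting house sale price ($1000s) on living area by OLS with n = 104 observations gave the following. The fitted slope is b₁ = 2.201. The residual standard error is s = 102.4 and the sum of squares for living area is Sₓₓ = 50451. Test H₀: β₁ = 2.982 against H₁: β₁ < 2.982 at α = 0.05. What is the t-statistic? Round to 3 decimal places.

t = -1.713

SE(b₁) = s/√Sₓₓ = 102.4/√50451 = 0.455895.
t = (2.201 − 2.982) / 0.455895 = -1.713.
df = n − 2 = 102.
One-sided p ≈ 0.0449, which is < 0.05, so reject H₀.
There is evidence that the true slope on living area is below 2.982 $1000s per unit.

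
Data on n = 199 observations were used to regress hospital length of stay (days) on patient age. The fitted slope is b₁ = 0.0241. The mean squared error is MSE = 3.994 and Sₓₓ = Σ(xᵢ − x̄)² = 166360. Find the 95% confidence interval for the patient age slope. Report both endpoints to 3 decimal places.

(0.014, 0.034)

SE(b₁) = √(MSE/Sₓₓ) = √(3.994/166360) = 0.00489981.
df = n − 2 = 197.
t* = t_{0.025, 197} = 1.972079.
Margin = t* × SE = 1.972079 × 0.00489981 = 0.00966.
CI: 0.0241 ± 0.00966 → (0.014, 0.034).
With 95% confidence, each one-unit increase in patient age is associated with a change of between 0.014 and 0.034 days in hospital length of stay.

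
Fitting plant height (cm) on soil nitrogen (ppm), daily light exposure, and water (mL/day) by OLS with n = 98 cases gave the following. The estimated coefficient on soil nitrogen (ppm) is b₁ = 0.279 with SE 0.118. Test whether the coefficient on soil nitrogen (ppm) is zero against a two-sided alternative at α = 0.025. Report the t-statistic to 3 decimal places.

t = 2.364

H₀: β₁ = 0 vs H₁: β₁ ≠ 0.
t = (b₁ − β₁⁰)/SE = 0.279 / 0.118 = 2.364.
df = n − k − 1 = 98 − 3 − 1 = 94.
Two-sided p ≈ 0.0201, which is < 0.025, so reject H₀.
There is evidence that soil nitrogen (ppm) is associated with plant height, holding the other predictors fixed.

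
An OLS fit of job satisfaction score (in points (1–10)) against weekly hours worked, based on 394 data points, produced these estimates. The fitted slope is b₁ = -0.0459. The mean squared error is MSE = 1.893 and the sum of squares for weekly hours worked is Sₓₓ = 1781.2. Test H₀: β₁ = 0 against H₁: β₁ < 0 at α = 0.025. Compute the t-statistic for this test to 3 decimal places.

SE(b₁) = √(MSE/Sₓₓ) = √(1.893/1781.2) = 0.0326001.
t = -0.0459 / 0.0326001 = -1.408.
df = n − 2 = 392.
One-sided p ≈ 0.0800, which is ≥ 0.025, so fail to reject H₀.
The data do not give significant evidence that the true slope on weekly hours worked is negative.

t = -1.408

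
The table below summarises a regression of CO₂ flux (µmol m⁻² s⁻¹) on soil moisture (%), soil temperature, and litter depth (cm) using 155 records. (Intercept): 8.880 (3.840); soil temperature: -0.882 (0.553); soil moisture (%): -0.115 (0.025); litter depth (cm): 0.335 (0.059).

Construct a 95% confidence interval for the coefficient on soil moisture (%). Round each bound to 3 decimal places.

(-0.164, -0.066)

Read off: b = -0.115, SE = 0.025 for soil moisture (%).
df = n − k − 1 = 155 − 3 − 1 = 151.
t* = t_{0.025, 151} = 1.975799.
Margin = t* × SE = 1.975799 × 0.025 = 0.04939.
CI: -0.115 ± 0.04939 → (-0.164, -0.066).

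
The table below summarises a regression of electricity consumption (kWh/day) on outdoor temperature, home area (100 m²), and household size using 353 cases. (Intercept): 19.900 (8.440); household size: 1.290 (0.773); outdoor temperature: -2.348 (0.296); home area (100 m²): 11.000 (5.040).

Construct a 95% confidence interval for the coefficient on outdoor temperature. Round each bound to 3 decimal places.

Read off: b = -2.348, SE = 0.296 for outdoor temperature.
df = n − k − 1 = 353 − 3 − 1 = 349.
t* = t_{0.025, 349} = 1.966785.
Margin = t* × SE = 1.966785 × 0.296 = 0.58217.
CI: -2.348 ± 0.58217 → (-2.930, -1.766).

(-2.930, -1.766)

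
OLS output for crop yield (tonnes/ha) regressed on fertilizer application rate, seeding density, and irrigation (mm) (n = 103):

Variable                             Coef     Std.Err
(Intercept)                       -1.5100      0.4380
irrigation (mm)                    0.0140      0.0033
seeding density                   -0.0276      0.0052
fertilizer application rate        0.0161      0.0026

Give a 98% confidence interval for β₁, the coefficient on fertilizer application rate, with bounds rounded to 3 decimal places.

Read off: b = 0.0161, SE = 0.0026 for fertilizer application rate.
df = n − k − 1 = 103 − 3 − 1 = 99.
t* = t_{0.01, 99} = 2.364606.
Margin = t* × SE = 2.364606 × 0.0026 = 0.00615.
CI: 0.0161 ± 0.00615 → (0.010, 0.022).

(0.010, 0.022)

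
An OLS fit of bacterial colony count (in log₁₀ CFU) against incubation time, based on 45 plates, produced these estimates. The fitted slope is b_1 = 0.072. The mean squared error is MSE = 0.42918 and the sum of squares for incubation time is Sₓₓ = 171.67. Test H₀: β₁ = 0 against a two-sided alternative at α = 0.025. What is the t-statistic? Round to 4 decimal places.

SE(b_1) = √(MSE/Sₓₓ) = √(0.42918/171.67) = 0.0500003.
t = 0.072 / 0.0500003 = 1.4400.
df = n − 2 = 43.
Two-sided p ≈ 0.1571, which is ≥ 0.025, so fail to reject H₀.
The data do not give significant evidence of an association between incubation time and bacterial colony count.

t = 1.4400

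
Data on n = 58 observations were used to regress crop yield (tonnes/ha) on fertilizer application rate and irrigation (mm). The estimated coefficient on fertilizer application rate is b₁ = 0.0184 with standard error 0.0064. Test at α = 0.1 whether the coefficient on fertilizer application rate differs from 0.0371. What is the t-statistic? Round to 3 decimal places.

t = -2.922

H₀: β₁ = 0.0371 vs H₁: β₁ ≠ 0.0371.
t = (b₁ − β₁⁰)/SE = (0.0184 − 0.0371) / 0.0064 = -2.922.
df = n − k − 1 = 58 − 2 − 1 = 55.
Two-sided p ≈ 0.0050, which is < 0.1, so reject H₀.
There is evidence that the true slope on fertilizer application rate differs from 0.0371 tonnes/ha per unit, holding the other predictors fixed.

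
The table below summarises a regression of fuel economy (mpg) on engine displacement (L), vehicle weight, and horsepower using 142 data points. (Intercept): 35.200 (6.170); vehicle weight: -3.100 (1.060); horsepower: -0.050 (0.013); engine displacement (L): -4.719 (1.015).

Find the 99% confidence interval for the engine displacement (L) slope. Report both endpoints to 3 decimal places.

Read off: b = -4.719, SE = 1.015 for engine displacement (L).
df = n − k − 1 = 142 − 3 − 1 = 138.
t* = t_{0.005, 138} = 2.611925.
Margin = t* × SE = 2.611925 × 1.015 = 2.65110.
CI: -4.719 ± 2.65110 → (-7.370, -2.068).

(-7.370, -2.068)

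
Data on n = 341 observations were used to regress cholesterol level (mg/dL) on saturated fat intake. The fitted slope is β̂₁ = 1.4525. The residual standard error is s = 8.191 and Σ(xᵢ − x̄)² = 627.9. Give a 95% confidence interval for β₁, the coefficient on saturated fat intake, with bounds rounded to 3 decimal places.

(0.810, 2.095)

SE(β̂₁) = s/√Sₓₓ = 8.191/√627.9 = 0.326883.
df = n − 2 = 339.
t* = t_{0.025, 339} = 1.966986.
Margin = t* × SE = 1.966986 × 0.326883 = 0.64297.
CI: 1.4525 ± 0.64297 → (0.810, 2.095).
With 95% confidence, each one-unit increase in saturated fat intake is associated with a change of between 0.810 and 2.095 mg/dL in cholesterol level.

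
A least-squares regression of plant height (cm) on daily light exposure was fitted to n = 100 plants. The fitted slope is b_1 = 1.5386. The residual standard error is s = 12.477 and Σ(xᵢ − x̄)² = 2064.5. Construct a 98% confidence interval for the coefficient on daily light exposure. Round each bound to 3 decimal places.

SE(b_1) = s/√Sₓₓ = 12.477/√2064.5 = 0.274601.
df = n − 2 = 98.
t* = t_{0.01, 98} = 2.365002.
Margin = t* × SE = 2.365002 × 0.274601 = 0.64943.
CI: 1.5386 ± 0.64943 → (0.889, 2.188).
With 98% confidence, each one-unit increase in daily light exposure is associated with a change of between 0.889 and 2.188 cm in plant height.

(0.889, 2.188)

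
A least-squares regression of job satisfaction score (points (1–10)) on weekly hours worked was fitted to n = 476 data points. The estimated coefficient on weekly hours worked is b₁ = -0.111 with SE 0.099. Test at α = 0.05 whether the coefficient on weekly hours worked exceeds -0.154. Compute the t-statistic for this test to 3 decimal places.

H₀: β₁ = -0.154 vs H₁: β₁ > -0.154.
t = (b₁ − β₁⁰)/SE = (-0.111 − (-0.154)) / 0.099 = 0.434.
df = n − 2 = 476 − 2 = 474.
One-sided p ≈ 0.3321, which is ≥ 0.05, so fail to reject H₀.
The data do not give significant evidence that the true slope on weekly hours worked exceeds -0.154 points (1–10) per unit.

t = 0.434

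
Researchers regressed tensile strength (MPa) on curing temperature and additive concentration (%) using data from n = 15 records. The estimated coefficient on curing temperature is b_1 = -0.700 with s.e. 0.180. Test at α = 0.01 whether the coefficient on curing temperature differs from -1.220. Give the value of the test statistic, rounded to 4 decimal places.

t = 2.8889

H₀: β₁ = -1.220 vs H₁: β₁ ≠ -1.220.
t = (b_1 − β₁⁰)/SE = (-0.700 − (-1.220)) / 0.180 = 2.8889.
df = n − k − 1 = 15 − 2 − 1 = 12.
Two-sided p ≈ 0.0136, which is ≥ 0.01, so fail to reject H₀.
The data are consistent with a true slope of -1.220 MPa per unit of curing temperature, holding the other predictors fixed.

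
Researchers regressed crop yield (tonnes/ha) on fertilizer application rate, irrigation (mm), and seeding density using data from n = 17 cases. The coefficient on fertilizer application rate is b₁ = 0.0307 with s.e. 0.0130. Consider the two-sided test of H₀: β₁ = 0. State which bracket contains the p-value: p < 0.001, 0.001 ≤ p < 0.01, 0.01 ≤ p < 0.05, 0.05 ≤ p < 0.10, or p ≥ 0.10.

t = 0.0307 / 0.0130 = 2.362.
df = n − k − 1 = 17 − 3 − 1 = 13.
Two-sided p = 2·P(T_{13} > |t|) ≈ 0.0345.
So 0.01 ≤ p < 0.05.

0.01 ≤ p < 0.05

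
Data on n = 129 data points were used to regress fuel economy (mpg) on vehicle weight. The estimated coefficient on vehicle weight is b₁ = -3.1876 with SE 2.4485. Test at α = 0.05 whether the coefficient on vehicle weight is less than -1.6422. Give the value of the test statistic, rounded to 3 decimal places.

t = -0.631

H₀: β₁ = -1.6422 vs H₁: β₁ < -1.6422.
t = (b₁ − β₁⁰)/SE = (-3.1876 − (-1.6422)) / 2.4485 = -0.631.
df = n − 2 = 129 − 2 = 127.
One-sided p ≈ 0.2645, which is ≥ 0.05, so fail to reject H₀.
The data do not give significant evidence that the true slope on vehicle weight is below -1.6422 mpg per unit.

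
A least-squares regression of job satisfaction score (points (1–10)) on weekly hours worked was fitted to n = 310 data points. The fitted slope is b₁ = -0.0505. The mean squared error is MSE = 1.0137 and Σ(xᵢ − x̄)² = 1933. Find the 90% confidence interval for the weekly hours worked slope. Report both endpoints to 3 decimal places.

(-0.088, -0.013)

SE(b₁) = √(MSE/Sₓₓ) = √(1.0137/1933) = 0.0229002.
df = n − 2 = 308.
t* = t_{0.05, 308} = 1.649816.
Margin = t* × SE = 1.649816 × 0.0229002 = 0.03778.
CI: -0.0505 ± 0.03778 → (-0.088, -0.013).
With 90% confidence, each one-unit increase in weekly hours worked is associated with a change of between -0.088 and -0.013 points (1–10) in job satisfaction score.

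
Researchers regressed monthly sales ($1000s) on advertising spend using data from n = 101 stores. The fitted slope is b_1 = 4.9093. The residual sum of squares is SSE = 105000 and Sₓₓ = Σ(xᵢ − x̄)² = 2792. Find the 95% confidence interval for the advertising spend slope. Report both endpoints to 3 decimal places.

MSE = SSE/(n − 2) = 105000/99 = 1060.61.
SE(b_1) = √(MSE/Sₓₓ) = √(1060.61/2792) = 0.616339.
df = n − 2 = 99.
t* = t_{0.025, 99} = 1.984217.
Margin = t* × SE = 1.984217 × 0.616339 = 1.22295.
CI: 4.9093 ± 1.22295 → (3.686, 6.132).
With 95% confidence, each one-unit increase in advertising spend is associated with a change of between 3.686 and 6.132 $1000s in monthly sales.

(3.686, 6.132)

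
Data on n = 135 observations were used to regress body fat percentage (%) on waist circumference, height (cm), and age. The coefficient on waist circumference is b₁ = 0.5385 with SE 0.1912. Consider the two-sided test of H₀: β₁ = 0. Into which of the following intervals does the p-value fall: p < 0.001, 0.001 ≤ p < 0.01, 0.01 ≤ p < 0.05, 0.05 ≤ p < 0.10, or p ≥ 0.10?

t = 0.5385 / 0.1912 = 2.816.
df = n − k − 1 = 135 − 3 − 1 = 131.
Two-sided p = 2·P(T_{131} > |t|) ≈ 0.0056.
So 0.001 ≤ p < 0.01.

0.001 ≤ p < 0.01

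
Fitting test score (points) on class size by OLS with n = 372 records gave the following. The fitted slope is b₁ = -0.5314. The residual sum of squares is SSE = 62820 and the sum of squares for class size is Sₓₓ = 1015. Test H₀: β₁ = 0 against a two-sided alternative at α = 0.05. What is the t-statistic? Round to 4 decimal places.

MSE = SSE/(n − 2) = 62820/370 = 169.784.
SE(b₁) = √(MSE/Sₓₓ) = √(169.784/1015) = 0.408992.
t = -0.5314 / 0.408992 = -1.2993.
df = n − 2 = 370.
Two-sided p ≈ 0.1947, which is ≥ 0.05, so fail to reject H₀.
The data do not give significant evidence of an association between class size and test score.

t = -1.2993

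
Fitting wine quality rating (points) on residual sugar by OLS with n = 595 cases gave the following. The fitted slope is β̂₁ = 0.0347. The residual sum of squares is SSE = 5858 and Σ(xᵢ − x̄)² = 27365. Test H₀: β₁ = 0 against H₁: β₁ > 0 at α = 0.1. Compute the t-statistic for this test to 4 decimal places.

t = 1.8263

MSE = SSE/(n − 2) = 5858/593 = 9.87858.
SE(β̂₁) = √(MSE/Sₓₓ) = √(9.87858/27365) = 0.0189998.
t = 0.0347 / 0.0189998 = 1.8263.
df = n − 2 = 593.
One-sided p ≈ 0.0342, which is < 0.1, so reject H₀.
There is evidence that the true slope on residual sugar is positive.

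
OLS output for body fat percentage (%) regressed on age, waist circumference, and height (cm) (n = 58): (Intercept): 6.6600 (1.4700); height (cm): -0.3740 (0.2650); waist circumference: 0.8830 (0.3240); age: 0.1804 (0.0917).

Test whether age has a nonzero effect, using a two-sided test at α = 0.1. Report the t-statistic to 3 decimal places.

Read off: b = 0.1804, SE = 0.0917 for age.
H₀: β₁ = 0 vs H₁: β₁ ≠ 0.
t = 0.1804 / 0.0917 = 1.967.
df = n − k − 1 = 58 − 3 − 1 = 54.
Two-sided p ≈ 0.0543, which is < 0.1, so reject H₀.
There is evidence that age is associated with body fat percentage, holding the other predictors fixed.

t = 1.967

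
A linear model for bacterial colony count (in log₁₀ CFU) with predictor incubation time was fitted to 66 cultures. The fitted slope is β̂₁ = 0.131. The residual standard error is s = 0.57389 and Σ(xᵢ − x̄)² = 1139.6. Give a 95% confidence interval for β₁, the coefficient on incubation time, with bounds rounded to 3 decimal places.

SE(β̂₁) = s/√Sₓₓ = 0.57389/√1139.6 = 0.0170001.
df = n − 2 = 64.
t* = t_{0.025, 64} = 1.99773.
Margin = t* × SE = 1.99773 × 0.0170001 = 0.03396.
CI: 0.131 ± 0.03396 → (0.097, 0.165).
With 95% confidence, each one-unit increase in incubation time is associated with a change of between 0.097 and 0.165 log₁₀ CFU in bacterial colony count.

(0.097, 0.165)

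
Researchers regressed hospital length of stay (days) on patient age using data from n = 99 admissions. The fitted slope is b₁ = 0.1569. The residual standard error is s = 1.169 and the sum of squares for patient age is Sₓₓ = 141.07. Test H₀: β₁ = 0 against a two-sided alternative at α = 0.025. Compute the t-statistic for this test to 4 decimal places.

t = 1.5941

SE(b₁) = s/√Sₓₓ = 1.169/√141.07 = 0.0984231.
t = 0.1569 / 0.0984231 = 1.5941.
df = n − 2 = 97.
Two-sided p ≈ 0.1142, which is ≥ 0.025, so fail to reject H₀.
The data do not give significant evidence of an association between patient age and hospital length of stay.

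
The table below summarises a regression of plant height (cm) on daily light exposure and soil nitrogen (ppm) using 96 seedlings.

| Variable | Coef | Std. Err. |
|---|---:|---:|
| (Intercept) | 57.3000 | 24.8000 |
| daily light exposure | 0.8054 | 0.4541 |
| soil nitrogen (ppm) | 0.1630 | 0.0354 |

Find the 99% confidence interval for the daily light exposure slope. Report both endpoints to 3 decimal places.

Read off: b = 0.8054, SE = 0.4541 for daily light exposure.
df = n − k − 1 = 96 − 2 − 1 = 93.
t* = t_{0.005, 93} = 2.629732.
Margin = t* × SE = 2.629732 × 0.4541 = 1.19416.
CI: 0.8054 ± 1.19416 → (-0.389, 2.000).

(-0.389, 2.000)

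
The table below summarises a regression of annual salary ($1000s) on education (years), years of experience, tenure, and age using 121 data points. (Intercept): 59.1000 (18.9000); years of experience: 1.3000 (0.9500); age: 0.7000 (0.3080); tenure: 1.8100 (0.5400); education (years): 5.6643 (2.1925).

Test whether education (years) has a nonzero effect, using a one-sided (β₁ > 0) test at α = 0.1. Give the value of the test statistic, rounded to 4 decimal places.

Read off: b = 5.6643, SE = 2.1925 for education (years).
H₀: β₁ = 0 vs H₁: β₁ > 0.
t = 5.6643 / 2.1925 = 2.5835.
df = n − k − 1 = 121 − 4 − 1 = 116.
One-sided p ≈ 0.0055, which is < 0.1, so reject H₀.
There is evidence that the true slope on education (years) is positive, holding the other predictors fixed.

t = 2.5835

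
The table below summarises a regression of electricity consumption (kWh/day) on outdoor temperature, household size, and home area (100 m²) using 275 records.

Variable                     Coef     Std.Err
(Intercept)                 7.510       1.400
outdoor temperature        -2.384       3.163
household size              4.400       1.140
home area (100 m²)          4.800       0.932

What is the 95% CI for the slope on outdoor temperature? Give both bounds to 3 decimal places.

Read off: b = -2.384, SE = 3.163 for outdoor temperature.
df = n − k − 1 = 275 − 3 − 1 = 271.
t* = t_{0.025, 271} = 1.968756.
Margin = t* × SE = 1.968756 × 3.163 = 6.22718.
CI: -2.384 ± 6.22718 → (-8.611, 3.843).

(-8.611, 3.843)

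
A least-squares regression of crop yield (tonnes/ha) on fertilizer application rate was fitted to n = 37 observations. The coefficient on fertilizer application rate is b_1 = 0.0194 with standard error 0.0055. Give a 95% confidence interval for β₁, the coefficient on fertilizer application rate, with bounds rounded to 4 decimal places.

df = n − 2 = 37 − 2 = 35.
t* = t_{0.025, 35} = 2.030108.
Margin = t* × SE = 2.030108 × 0.0055 = 0.011166.
CI: 0.0194 ± 0.011166 → (0.0082, 0.0306).
With 95% confidence, each one-unit increase in fertilizer application rate is associated with a change of between 0.0082 and 0.0306 tonnes/ha in crop yield.

(0.0082, 0.0306)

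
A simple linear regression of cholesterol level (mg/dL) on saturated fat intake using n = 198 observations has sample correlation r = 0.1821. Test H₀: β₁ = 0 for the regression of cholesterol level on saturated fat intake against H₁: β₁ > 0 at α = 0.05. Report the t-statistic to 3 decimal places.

t = r·√(n − 2)/√(1 − r²) = 0.1821·√196/√0.96684 = 2.593.
df = n − 2 = 196.
One-sided p ≈ 0.0051, which is < 0.05, so reject H₀.
There is evidence of a linear association between saturated fat intake and cholesterol level.

t = 2.593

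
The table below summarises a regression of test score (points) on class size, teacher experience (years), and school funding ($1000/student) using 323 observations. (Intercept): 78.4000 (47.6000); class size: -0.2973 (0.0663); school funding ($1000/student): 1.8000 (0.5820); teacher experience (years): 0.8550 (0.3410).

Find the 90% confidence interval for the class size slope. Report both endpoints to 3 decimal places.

(-0.407, -0.188)

Read off: b = -0.2973, SE = 0.0663 for class size.
df = n − k − 1 = 323 − 3 − 1 = 319.
t* = t_{0.05, 319} = 1.649644.
Margin = t* × SE = 1.649644 × 0.0663 = 0.10937.
CI: -0.2973 ± 0.10937 → (-0.407, -0.188).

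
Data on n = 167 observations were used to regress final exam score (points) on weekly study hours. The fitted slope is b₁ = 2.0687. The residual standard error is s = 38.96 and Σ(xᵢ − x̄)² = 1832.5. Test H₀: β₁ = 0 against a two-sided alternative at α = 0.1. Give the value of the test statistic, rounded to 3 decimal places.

SE(b₁) = s/√Sₓₓ = 38.96/√1832.5 = 0.910116.
t = 2.0687 / 0.910116 = 2.273.
df = n − 2 = 165.
Two-sided p ≈ 0.0243, which is < 0.1, so reject H₀.
There is evidence that weekly study hours is associated with final exam score.

t = 2.273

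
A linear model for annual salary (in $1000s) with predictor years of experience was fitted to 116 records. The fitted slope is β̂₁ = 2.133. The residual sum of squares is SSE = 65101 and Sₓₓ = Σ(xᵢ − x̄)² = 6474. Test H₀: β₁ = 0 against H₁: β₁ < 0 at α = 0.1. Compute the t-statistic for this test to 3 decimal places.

t = 7.182

MSE = SSE/(n − 2) = 65101/114 = 571.061.
SE(β̂₁) = √(MSE/Sₓₓ) = √(571.061/6474) = 0.296999.
t = 2.133 / 0.296999 = 7.182.
df = n − 2 = 114.
One-sided p ≈ 1.0000, which is ≥ 0.1, so fail to reject H₀.
The data do not give significant evidence that the true slope on years of experience is negative.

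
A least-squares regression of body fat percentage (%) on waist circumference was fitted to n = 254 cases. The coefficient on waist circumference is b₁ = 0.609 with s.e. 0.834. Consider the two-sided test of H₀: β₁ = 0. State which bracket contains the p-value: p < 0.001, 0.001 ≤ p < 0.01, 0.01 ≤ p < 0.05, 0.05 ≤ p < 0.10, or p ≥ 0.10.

p ≥ 0.10

t = 0.609 / 0.834 = 0.730.
df = n − 2 = 254 − 2 = 252.
Two-sided p = 2·P(T_{252} > |t|) ≈ 0.4659.
So p ≥ 0.10.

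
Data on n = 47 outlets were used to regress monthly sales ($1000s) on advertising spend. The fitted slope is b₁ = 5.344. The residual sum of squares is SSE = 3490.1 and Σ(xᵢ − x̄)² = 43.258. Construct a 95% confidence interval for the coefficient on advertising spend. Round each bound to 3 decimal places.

(2.647, 8.041)

MSE = SSE/(n − 2) = 3490.1/45 = 77.5578.
SE(b₁) = √(MSE/Sₓₓ) = √(77.5578/43.258) = 1.339.
df = n − 2 = 45.
t* = t_{0.025, 45} = 2.014103.
Margin = t* × SE = 2.014103 × 1.339 = 2.69688.
CI: 5.344 ± 2.69688 → (2.647, 8.041).
With 95% confidence, each one-unit increase in advertising spend is associated with a change of between 2.647 and 8.041 $1000s in monthly sales.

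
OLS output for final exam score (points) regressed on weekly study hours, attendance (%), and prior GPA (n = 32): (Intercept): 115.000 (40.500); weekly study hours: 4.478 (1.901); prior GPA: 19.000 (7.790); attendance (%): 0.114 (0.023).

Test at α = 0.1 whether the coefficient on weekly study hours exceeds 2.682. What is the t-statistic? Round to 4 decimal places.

t = 0.9448

Read off: b = 4.478, SE = 1.901 for weekly study hours.
H₀: β₁ = 2.682 vs H₁: β₁ > 2.682.
t = (4.478 − 2.682) / 1.901 = 0.9448.
df = n − k − 1 = 32 − 3 − 1 = 28.
One-sided p ≈ 0.1764, which is ≥ 0.1, so fail to reject H₀.
The data do not give significant evidence that the true slope on weekly study hours exceeds 2.682 points per unit, holding the other predictors fixed.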